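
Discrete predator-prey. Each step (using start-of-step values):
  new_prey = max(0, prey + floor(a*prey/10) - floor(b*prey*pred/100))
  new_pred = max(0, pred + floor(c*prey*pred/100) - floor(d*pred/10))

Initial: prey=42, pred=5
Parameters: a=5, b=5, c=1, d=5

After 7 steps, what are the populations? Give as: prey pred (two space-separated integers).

Answer: 65 28

Derivation:
Step 1: prey: 42+21-10=53; pred: 5+2-2=5
Step 2: prey: 53+26-13=66; pred: 5+2-2=5
Step 3: prey: 66+33-16=83; pred: 5+3-2=6
Step 4: prey: 83+41-24=100; pred: 6+4-3=7
Step 5: prey: 100+50-35=115; pred: 7+7-3=11
Step 6: prey: 115+57-63=109; pred: 11+12-5=18
Step 7: prey: 109+54-98=65; pred: 18+19-9=28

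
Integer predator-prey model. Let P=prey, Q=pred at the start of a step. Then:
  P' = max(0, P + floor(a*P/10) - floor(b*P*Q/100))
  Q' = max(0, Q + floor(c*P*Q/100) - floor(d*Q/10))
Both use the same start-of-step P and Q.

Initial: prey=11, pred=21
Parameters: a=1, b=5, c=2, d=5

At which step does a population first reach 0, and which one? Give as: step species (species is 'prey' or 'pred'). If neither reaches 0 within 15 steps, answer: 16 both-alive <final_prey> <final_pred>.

Step 1: prey: 11+1-11=1; pred: 21+4-10=15
Step 2: prey: 1+0-0=1; pred: 15+0-7=8
Step 3: prey: 1+0-0=1; pred: 8+0-4=4
Step 4: prey: 1+0-0=1; pred: 4+0-2=2
Step 5: prey: 1+0-0=1; pred: 2+0-1=1
Step 6: prey: 1+0-0=1; pred: 1+0-0=1
Steps 7-15: state stable at prey=1, pred=1 (no change)
No extinction within 15 steps

Answer: 16 both-alive 1 1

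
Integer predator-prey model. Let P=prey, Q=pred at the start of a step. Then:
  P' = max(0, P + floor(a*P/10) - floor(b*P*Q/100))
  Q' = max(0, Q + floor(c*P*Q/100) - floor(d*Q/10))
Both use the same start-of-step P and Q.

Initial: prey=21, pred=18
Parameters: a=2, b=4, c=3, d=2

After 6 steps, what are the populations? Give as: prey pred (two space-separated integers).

Step 1: prey: 21+4-15=10; pred: 18+11-3=26
Step 2: prey: 10+2-10=2; pred: 26+7-5=28
Step 3: prey: 2+0-2=0; pred: 28+1-5=24
Step 4: prey: 0+0-0=0; pred: 24+0-4=20
Step 5: prey: 0+0-0=0; pred: 20+0-4=16
Step 6: prey: 0+0-0=0; pred: 16+0-3=13

Answer: 0 13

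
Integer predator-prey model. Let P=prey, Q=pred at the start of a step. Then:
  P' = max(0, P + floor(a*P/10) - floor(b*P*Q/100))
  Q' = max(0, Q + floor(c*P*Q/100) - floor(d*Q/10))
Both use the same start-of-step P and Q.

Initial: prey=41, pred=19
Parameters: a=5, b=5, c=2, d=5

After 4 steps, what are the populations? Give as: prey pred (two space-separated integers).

Answer: 2 7

Derivation:
Step 1: prey: 41+20-38=23; pred: 19+15-9=25
Step 2: prey: 23+11-28=6; pred: 25+11-12=24
Step 3: prey: 6+3-7=2; pred: 24+2-12=14
Step 4: prey: 2+1-1=2; pred: 14+0-7=7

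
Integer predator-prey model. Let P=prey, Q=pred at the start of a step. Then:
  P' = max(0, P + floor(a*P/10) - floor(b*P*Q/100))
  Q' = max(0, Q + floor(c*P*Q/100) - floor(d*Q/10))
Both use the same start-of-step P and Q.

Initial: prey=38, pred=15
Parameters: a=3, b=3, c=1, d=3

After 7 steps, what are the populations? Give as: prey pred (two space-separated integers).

Step 1: prey: 38+11-17=32; pred: 15+5-4=16
Step 2: prey: 32+9-15=26; pred: 16+5-4=17
Step 3: prey: 26+7-13=20; pred: 17+4-5=16
Step 4: prey: 20+6-9=17; pred: 16+3-4=15
Step 5: prey: 17+5-7=15; pred: 15+2-4=13
Step 6: prey: 15+4-5=14; pred: 13+1-3=11
Step 7: prey: 14+4-4=14; pred: 11+1-3=9

Answer: 14 9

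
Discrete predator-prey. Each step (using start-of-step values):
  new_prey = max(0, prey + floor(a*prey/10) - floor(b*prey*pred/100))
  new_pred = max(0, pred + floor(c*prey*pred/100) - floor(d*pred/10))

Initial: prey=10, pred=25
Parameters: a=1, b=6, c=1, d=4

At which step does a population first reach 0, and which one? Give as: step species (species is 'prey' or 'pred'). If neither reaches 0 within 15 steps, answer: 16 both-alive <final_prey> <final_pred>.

Answer: 1 prey

Derivation:
Step 1: prey: 10+1-15=0; pred: 25+2-10=17
First extinction: prey at step 1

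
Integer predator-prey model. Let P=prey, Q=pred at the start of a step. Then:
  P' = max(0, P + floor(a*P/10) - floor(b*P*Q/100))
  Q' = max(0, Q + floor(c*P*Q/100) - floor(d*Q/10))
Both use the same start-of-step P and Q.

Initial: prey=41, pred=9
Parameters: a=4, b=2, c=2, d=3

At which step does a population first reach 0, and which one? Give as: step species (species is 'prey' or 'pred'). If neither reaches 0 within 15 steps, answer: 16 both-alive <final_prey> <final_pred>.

Step 1: prey: 41+16-7=50; pred: 9+7-2=14
Step 2: prey: 50+20-14=56; pred: 14+14-4=24
Step 3: prey: 56+22-26=52; pred: 24+26-7=43
Step 4: prey: 52+20-44=28; pred: 43+44-12=75
Step 5: prey: 28+11-42=0; pred: 75+42-22=95
First extinction: prey at step 5

Answer: 5 prey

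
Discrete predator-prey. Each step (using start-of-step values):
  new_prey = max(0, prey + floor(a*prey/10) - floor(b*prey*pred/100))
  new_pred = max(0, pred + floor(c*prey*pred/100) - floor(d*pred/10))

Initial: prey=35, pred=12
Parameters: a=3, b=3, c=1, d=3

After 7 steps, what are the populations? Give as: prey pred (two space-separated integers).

Answer: 19 11

Derivation:
Step 1: prey: 35+10-12=33; pred: 12+4-3=13
Step 2: prey: 33+9-12=30; pred: 13+4-3=14
Step 3: prey: 30+9-12=27; pred: 14+4-4=14
Step 4: prey: 27+8-11=24; pred: 14+3-4=13
Step 5: prey: 24+7-9=22; pred: 13+3-3=13
Step 6: prey: 22+6-8=20; pred: 13+2-3=12
Step 7: prey: 20+6-7=19; pred: 12+2-3=11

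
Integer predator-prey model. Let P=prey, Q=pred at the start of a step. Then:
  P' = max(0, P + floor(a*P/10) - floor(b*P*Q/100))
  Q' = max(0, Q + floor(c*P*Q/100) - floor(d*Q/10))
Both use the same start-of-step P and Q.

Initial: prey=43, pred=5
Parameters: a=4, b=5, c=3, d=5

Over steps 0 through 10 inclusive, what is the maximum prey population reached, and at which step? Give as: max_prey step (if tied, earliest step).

Step 1: prey: 43+17-10=50; pred: 5+6-2=9
Step 2: prey: 50+20-22=48; pred: 9+13-4=18
Step 3: prey: 48+19-43=24; pred: 18+25-9=34
Step 4: prey: 24+9-40=0; pred: 34+24-17=41
Step 5: prey: 0+0-0=0; pred: 41+0-20=21
Step 6: prey: 0+0-0=0; pred: 21+0-10=11
Step 7: prey: 0+0-0=0; pred: 11+0-5=6
Step 8: prey: 0+0-0=0; pred: 6+0-3=3
Step 9: prey: 0+0-0=0; pred: 3+0-1=2
Step 10: prey: 0+0-0=0; pred: 2+0-1=1
Max prey = 50 at step 1

Answer: 50 1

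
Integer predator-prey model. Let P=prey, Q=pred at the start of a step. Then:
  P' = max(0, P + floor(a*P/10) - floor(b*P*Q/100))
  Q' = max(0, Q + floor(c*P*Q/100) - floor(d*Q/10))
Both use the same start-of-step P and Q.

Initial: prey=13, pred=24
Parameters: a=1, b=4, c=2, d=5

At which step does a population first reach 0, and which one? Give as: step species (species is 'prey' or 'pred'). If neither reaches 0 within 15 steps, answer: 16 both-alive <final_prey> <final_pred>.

Step 1: prey: 13+1-12=2; pred: 24+6-12=18
Step 2: prey: 2+0-1=1; pred: 18+0-9=9
Step 3: prey: 1+0-0=1; pred: 9+0-4=5
Step 4: prey: 1+0-0=1; pred: 5+0-2=3
Step 5: prey: 1+0-0=1; pred: 3+0-1=2
Step 6: prey: 1+0-0=1; pred: 2+0-1=1
Step 7: prey: 1+0-0=1; pred: 1+0-0=1
Steps 8-15: state stable at prey=1, pred=1 (no change)
No extinction within 15 steps

Answer: 16 both-alive 1 1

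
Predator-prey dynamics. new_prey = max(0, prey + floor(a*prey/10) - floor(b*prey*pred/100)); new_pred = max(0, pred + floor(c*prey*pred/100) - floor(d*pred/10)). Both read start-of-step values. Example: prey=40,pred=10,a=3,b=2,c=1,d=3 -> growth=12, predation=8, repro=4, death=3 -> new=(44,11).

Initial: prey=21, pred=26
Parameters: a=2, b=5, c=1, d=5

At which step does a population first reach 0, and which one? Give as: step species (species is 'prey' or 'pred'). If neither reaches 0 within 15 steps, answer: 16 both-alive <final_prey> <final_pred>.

Step 1: prey: 21+4-27=0; pred: 26+5-13=18
First extinction: prey at step 1

Answer: 1 prey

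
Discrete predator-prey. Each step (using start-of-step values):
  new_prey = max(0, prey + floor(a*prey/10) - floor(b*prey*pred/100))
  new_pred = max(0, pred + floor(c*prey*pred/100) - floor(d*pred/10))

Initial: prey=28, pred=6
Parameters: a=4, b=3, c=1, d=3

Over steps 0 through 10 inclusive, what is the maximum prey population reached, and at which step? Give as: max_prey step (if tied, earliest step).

Step 1: prey: 28+11-5=34; pred: 6+1-1=6
Step 2: prey: 34+13-6=41; pred: 6+2-1=7
Step 3: prey: 41+16-8=49; pred: 7+2-2=7
Step 4: prey: 49+19-10=58; pred: 7+3-2=8
Step 5: prey: 58+23-13=68; pred: 8+4-2=10
Step 6: prey: 68+27-20=75; pred: 10+6-3=13
Step 7: prey: 75+30-29=76; pred: 13+9-3=19
Step 8: prey: 76+30-43=63; pred: 19+14-5=28
Step 9: prey: 63+25-52=36; pred: 28+17-8=37
Step 10: prey: 36+14-39=11; pred: 37+13-11=39
Max prey = 76 at step 7

Answer: 76 7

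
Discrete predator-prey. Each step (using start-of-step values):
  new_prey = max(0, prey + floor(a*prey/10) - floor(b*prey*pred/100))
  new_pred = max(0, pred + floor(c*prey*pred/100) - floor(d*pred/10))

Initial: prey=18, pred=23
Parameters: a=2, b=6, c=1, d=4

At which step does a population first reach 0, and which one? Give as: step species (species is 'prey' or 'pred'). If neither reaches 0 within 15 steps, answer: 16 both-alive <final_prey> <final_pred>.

Answer: 1 prey

Derivation:
Step 1: prey: 18+3-24=0; pred: 23+4-9=18
First extinction: prey at step 1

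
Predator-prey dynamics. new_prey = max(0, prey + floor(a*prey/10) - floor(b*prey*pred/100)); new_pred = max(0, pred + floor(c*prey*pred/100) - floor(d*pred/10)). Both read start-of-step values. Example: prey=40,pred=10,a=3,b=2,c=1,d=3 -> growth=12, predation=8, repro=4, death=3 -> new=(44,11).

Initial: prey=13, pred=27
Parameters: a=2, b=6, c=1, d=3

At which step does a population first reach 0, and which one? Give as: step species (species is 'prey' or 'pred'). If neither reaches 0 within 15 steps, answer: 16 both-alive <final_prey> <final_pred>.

Answer: 1 prey

Derivation:
Step 1: prey: 13+2-21=0; pred: 27+3-8=22
First extinction: prey at step 1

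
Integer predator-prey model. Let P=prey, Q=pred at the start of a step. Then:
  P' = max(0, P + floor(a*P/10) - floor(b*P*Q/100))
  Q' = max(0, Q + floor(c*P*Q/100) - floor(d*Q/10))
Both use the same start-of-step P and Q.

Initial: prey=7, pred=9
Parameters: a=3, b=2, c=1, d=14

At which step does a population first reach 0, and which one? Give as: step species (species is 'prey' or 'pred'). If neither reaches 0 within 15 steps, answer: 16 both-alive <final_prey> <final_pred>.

Step 1: prey: 7+2-1=8; pred: 9+0-12=0
First extinction: pred at step 1

Answer: 1 pred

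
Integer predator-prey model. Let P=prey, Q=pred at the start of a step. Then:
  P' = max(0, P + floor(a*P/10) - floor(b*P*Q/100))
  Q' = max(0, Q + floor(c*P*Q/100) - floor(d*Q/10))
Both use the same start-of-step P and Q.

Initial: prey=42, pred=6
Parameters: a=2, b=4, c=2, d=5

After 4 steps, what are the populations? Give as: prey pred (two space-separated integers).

Answer: 21 12

Derivation:
Step 1: prey: 42+8-10=40; pred: 6+5-3=8
Step 2: prey: 40+8-12=36; pred: 8+6-4=10
Step 3: prey: 36+7-14=29; pred: 10+7-5=12
Step 4: prey: 29+5-13=21; pred: 12+6-6=12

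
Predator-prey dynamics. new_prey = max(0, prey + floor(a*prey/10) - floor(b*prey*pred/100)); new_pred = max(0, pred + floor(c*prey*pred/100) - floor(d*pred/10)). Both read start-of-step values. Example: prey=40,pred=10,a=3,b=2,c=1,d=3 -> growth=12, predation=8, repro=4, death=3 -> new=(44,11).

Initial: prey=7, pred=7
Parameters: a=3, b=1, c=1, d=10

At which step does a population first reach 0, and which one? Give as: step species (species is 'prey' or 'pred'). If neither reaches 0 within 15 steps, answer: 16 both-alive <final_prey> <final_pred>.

Step 1: prey: 7+2-0=9; pred: 7+0-7=0
First extinction: pred at step 1

Answer: 1 pred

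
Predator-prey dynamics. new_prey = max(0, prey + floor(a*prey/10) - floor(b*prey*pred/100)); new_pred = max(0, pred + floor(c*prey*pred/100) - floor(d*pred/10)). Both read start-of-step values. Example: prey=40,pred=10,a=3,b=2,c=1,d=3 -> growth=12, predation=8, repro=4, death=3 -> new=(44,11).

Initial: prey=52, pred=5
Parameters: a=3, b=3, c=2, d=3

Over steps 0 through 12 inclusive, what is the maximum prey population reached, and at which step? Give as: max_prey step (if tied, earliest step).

Step 1: prey: 52+15-7=60; pred: 5+5-1=9
Step 2: prey: 60+18-16=62; pred: 9+10-2=17
Step 3: prey: 62+18-31=49; pred: 17+21-5=33
Step 4: prey: 49+14-48=15; pred: 33+32-9=56
Step 5: prey: 15+4-25=0; pred: 56+16-16=56
Step 6: prey: 0+0-0=0; pred: 56+0-16=40
Step 7: prey: 0+0-0=0; pred: 40+0-12=28
Step 8: prey: 0+0-0=0; pred: 28+0-8=20
Step 9: prey: 0+0-0=0; pred: 20+0-6=14
Step 10: prey: 0+0-0=0; pred: 14+0-4=10
Step 11: prey: 0+0-0=0; pred: 10+0-3=7
Step 12: prey: 0+0-0=0; pred: 7+0-2=5
Max prey = 62 at step 2

Answer: 62 2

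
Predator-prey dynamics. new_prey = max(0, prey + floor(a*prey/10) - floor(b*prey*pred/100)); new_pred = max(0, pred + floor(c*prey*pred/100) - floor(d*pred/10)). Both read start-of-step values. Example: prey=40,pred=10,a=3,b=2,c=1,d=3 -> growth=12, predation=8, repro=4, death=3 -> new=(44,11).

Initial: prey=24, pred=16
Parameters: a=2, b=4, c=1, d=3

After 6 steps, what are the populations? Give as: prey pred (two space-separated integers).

Answer: 5 4

Derivation:
Step 1: prey: 24+4-15=13; pred: 16+3-4=15
Step 2: prey: 13+2-7=8; pred: 15+1-4=12
Step 3: prey: 8+1-3=6; pred: 12+0-3=9
Step 4: prey: 6+1-2=5; pred: 9+0-2=7
Step 5: prey: 5+1-1=5; pred: 7+0-2=5
Step 6: prey: 5+1-1=5; pred: 5+0-1=4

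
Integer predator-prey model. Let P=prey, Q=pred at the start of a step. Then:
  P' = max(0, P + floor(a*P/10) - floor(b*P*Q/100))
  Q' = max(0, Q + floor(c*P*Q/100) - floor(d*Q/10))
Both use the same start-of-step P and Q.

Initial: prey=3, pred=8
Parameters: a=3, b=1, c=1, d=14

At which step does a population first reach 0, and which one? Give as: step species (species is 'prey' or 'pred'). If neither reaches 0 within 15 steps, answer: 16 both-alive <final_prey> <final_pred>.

Answer: 1 pred

Derivation:
Step 1: prey: 3+0-0=3; pred: 8+0-11=0
First extinction: pred at step 1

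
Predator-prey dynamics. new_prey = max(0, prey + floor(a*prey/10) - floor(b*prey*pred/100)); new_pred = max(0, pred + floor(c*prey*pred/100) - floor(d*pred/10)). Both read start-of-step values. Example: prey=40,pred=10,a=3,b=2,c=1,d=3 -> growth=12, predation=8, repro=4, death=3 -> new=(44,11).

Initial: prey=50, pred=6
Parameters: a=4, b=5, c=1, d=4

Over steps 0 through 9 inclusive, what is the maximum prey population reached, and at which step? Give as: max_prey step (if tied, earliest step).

Step 1: prey: 50+20-15=55; pred: 6+3-2=7
Step 2: prey: 55+22-19=58; pred: 7+3-2=8
Step 3: prey: 58+23-23=58; pred: 8+4-3=9
Step 4: prey: 58+23-26=55; pred: 9+5-3=11
Step 5: prey: 55+22-30=47; pred: 11+6-4=13
Step 6: prey: 47+18-30=35; pred: 13+6-5=14
Step 7: prey: 35+14-24=25; pred: 14+4-5=13
Step 8: prey: 25+10-16=19; pred: 13+3-5=11
Step 9: prey: 19+7-10=16; pred: 11+2-4=9
Max prey = 58 at step 2

Answer: 58 2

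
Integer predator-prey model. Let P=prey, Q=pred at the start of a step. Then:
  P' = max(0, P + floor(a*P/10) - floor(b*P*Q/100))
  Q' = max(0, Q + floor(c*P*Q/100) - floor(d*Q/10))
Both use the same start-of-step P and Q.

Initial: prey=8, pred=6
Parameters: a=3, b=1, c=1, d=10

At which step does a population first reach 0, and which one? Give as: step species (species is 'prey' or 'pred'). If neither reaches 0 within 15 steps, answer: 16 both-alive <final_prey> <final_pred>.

Step 1: prey: 8+2-0=10; pred: 6+0-6=0
First extinction: pred at step 1

Answer: 1 pred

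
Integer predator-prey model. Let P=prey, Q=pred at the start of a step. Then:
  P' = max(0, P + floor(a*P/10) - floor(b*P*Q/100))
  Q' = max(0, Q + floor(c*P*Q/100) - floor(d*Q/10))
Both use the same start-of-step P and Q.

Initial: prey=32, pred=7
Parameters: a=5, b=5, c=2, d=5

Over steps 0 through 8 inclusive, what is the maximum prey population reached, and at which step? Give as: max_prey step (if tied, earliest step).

Step 1: prey: 32+16-11=37; pred: 7+4-3=8
Step 2: prey: 37+18-14=41; pred: 8+5-4=9
Step 3: prey: 41+20-18=43; pred: 9+7-4=12
Step 4: prey: 43+21-25=39; pred: 12+10-6=16
Step 5: prey: 39+19-31=27; pred: 16+12-8=20
Step 6: prey: 27+13-27=13; pred: 20+10-10=20
Step 7: prey: 13+6-13=6; pred: 20+5-10=15
Step 8: prey: 6+3-4=5; pred: 15+1-7=9
Max prey = 43 at step 3

Answer: 43 3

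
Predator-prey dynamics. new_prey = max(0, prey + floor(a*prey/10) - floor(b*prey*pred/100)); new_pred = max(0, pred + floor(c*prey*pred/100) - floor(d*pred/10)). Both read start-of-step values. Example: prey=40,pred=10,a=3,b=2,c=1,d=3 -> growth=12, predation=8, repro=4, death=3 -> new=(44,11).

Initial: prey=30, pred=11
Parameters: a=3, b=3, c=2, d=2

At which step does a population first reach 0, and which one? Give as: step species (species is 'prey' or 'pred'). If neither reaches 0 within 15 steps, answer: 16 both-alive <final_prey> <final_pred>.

Answer: 16 both-alive 1 5

Derivation:
Step 1: prey: 30+9-9=30; pred: 11+6-2=15
Step 2: prey: 30+9-13=26; pred: 15+9-3=21
Step 3: prey: 26+7-16=17; pred: 21+10-4=27
Step 4: prey: 17+5-13=9; pred: 27+9-5=31
Step 5: prey: 9+2-8=3; pred: 31+5-6=30
Step 6: prey: 3+0-2=1; pred: 30+1-6=25
Step 7: prey: 1+0-0=1; pred: 25+0-5=20
Step 8: prey: 1+0-0=1; pred: 20+0-4=16
Step 9: prey: 1+0-0=1; pred: 16+0-3=13
Step 10: prey: 1+0-0=1; pred: 13+0-2=11
Step 11: prey: 1+0-0=1; pred: 11+0-2=9
Step 12: prey: 1+0-0=1; pred: 9+0-1=8
Step 13: prey: 1+0-0=1; pred: 8+0-1=7
Step 14: prey: 1+0-0=1; pred: 7+0-1=6
Step 15: prey: 1+0-0=1; pred: 6+0-1=5
No extinction within 15 steps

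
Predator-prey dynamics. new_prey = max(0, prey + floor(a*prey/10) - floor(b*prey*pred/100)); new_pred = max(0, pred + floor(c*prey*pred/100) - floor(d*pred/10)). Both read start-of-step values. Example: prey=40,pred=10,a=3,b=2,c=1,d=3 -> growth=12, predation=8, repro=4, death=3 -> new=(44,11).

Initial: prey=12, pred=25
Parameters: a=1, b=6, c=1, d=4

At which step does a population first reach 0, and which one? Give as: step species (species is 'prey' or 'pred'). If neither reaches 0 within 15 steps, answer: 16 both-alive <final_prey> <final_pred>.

Answer: 1 prey

Derivation:
Step 1: prey: 12+1-18=0; pred: 25+3-10=18
First extinction: prey at step 1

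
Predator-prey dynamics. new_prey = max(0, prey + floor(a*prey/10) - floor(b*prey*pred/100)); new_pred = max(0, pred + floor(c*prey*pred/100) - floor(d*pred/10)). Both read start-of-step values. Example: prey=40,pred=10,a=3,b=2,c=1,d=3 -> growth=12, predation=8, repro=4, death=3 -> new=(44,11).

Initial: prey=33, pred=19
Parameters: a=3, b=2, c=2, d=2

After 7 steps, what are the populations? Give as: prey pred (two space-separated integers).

Answer: 1 29

Derivation:
Step 1: prey: 33+9-12=30; pred: 19+12-3=28
Step 2: prey: 30+9-16=23; pred: 28+16-5=39
Step 3: prey: 23+6-17=12; pred: 39+17-7=49
Step 4: prey: 12+3-11=4; pred: 49+11-9=51
Step 5: prey: 4+1-4=1; pred: 51+4-10=45
Step 6: prey: 1+0-0=1; pred: 45+0-9=36
Step 7: prey: 1+0-0=1; pred: 36+0-7=29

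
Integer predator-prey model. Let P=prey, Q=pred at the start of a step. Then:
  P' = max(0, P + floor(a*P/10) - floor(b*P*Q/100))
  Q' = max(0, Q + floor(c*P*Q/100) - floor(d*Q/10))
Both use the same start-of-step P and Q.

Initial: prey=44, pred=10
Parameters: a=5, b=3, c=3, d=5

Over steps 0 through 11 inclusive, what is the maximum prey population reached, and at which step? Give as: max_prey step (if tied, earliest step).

Step 1: prey: 44+22-13=53; pred: 10+13-5=18
Step 2: prey: 53+26-28=51; pred: 18+28-9=37
Step 3: prey: 51+25-56=20; pred: 37+56-18=75
Step 4: prey: 20+10-45=0; pred: 75+45-37=83
Step 5: prey: 0+0-0=0; pred: 83+0-41=42
Step 6: prey: 0+0-0=0; pred: 42+0-21=21
Step 7: prey: 0+0-0=0; pred: 21+0-10=11
Step 8: prey: 0+0-0=0; pred: 11+0-5=6
Step 9: prey: 0+0-0=0; pred: 6+0-3=3
Step 10: prey: 0+0-0=0; pred: 3+0-1=2
Step 11: prey: 0+0-0=0; pred: 2+0-1=1
Max prey = 53 at step 1

Answer: 53 1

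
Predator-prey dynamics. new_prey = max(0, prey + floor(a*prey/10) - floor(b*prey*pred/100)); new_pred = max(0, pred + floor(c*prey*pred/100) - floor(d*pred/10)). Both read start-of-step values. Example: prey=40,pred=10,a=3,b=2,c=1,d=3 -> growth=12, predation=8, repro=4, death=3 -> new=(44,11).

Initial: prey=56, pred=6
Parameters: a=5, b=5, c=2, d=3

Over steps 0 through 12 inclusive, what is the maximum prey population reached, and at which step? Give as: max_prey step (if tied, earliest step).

Step 1: prey: 56+28-16=68; pred: 6+6-1=11
Step 2: prey: 68+34-37=65; pred: 11+14-3=22
Step 3: prey: 65+32-71=26; pred: 22+28-6=44
Step 4: prey: 26+13-57=0; pred: 44+22-13=53
Step 5: prey: 0+0-0=0; pred: 53+0-15=38
Step 6: prey: 0+0-0=0; pred: 38+0-11=27
Step 7: prey: 0+0-0=0; pred: 27+0-8=19
Step 8: prey: 0+0-0=0; pred: 19+0-5=14
Step 9: prey: 0+0-0=0; pred: 14+0-4=10
Step 10: prey: 0+0-0=0; pred: 10+0-3=7
Step 11: prey: 0+0-0=0; pred: 7+0-2=5
Step 12: prey: 0+0-0=0; pred: 5+0-1=4
Max prey = 68 at step 1

Answer: 68 1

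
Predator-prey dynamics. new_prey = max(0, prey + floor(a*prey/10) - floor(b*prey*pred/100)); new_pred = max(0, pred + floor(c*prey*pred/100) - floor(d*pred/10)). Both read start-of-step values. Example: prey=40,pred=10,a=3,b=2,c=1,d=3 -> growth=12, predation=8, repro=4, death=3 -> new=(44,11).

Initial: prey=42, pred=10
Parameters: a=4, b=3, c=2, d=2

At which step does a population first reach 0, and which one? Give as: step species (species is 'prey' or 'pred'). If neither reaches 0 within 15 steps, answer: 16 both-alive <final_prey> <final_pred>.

Step 1: prey: 42+16-12=46; pred: 10+8-2=16
Step 2: prey: 46+18-22=42; pred: 16+14-3=27
Step 3: prey: 42+16-34=24; pred: 27+22-5=44
Step 4: prey: 24+9-31=2; pred: 44+21-8=57
Step 5: prey: 2+0-3=0; pred: 57+2-11=48
First extinction: prey at step 5

Answer: 5 prey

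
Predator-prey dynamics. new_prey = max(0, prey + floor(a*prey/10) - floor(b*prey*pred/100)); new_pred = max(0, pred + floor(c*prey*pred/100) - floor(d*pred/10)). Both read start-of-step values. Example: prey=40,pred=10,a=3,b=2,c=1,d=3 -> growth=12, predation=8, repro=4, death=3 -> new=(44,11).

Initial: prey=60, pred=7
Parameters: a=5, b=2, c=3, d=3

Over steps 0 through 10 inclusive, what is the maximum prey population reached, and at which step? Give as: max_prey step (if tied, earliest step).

Answer: 96 2

Derivation:
Step 1: prey: 60+30-8=82; pred: 7+12-2=17
Step 2: prey: 82+41-27=96; pred: 17+41-5=53
Step 3: prey: 96+48-101=43; pred: 53+152-15=190
Step 4: prey: 43+21-163=0; pred: 190+245-57=378
Step 5: prey: 0+0-0=0; pred: 378+0-113=265
Step 6: prey: 0+0-0=0; pred: 265+0-79=186
Step 7: prey: 0+0-0=0; pred: 186+0-55=131
Step 8: prey: 0+0-0=0; pred: 131+0-39=92
Step 9: prey: 0+0-0=0; pred: 92+0-27=65
Step 10: prey: 0+0-0=0; pred: 65+0-19=46
Max prey = 96 at step 2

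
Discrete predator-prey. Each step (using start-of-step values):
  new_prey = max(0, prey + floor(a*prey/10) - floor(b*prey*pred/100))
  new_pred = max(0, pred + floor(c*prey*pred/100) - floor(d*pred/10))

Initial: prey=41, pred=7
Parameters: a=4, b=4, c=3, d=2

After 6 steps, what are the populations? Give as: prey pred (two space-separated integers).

Answer: 0 39

Derivation:
Step 1: prey: 41+16-11=46; pred: 7+8-1=14
Step 2: prey: 46+18-25=39; pred: 14+19-2=31
Step 3: prey: 39+15-48=6; pred: 31+36-6=61
Step 4: prey: 6+2-14=0; pred: 61+10-12=59
Step 5: prey: 0+0-0=0; pred: 59+0-11=48
Step 6: prey: 0+0-0=0; pred: 48+0-9=39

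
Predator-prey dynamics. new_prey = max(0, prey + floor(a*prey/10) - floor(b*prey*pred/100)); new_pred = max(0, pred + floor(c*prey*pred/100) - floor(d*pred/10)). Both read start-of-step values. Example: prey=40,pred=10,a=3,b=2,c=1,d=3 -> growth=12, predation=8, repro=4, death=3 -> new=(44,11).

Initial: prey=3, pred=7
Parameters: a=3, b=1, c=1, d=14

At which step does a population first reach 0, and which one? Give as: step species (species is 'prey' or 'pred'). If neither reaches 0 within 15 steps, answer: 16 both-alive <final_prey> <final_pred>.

Step 1: prey: 3+0-0=3; pred: 7+0-9=0
First extinction: pred at step 1

Answer: 1 pred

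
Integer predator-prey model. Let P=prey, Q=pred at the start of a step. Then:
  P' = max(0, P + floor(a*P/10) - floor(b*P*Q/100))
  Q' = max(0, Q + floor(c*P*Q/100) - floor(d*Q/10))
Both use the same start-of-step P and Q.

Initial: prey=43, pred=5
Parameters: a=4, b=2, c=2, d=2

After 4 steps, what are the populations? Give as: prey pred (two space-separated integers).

Step 1: prey: 43+17-4=56; pred: 5+4-1=8
Step 2: prey: 56+22-8=70; pred: 8+8-1=15
Step 3: prey: 70+28-21=77; pred: 15+21-3=33
Step 4: prey: 77+30-50=57; pred: 33+50-6=77

Answer: 57 77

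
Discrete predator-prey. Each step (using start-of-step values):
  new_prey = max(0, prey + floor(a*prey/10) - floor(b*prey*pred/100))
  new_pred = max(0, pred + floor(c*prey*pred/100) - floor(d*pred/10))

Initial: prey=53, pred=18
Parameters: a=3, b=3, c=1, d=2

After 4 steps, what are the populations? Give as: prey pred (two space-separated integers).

Answer: 5 27

Derivation:
Step 1: prey: 53+15-28=40; pred: 18+9-3=24
Step 2: prey: 40+12-28=24; pred: 24+9-4=29
Step 3: prey: 24+7-20=11; pred: 29+6-5=30
Step 4: prey: 11+3-9=5; pred: 30+3-6=27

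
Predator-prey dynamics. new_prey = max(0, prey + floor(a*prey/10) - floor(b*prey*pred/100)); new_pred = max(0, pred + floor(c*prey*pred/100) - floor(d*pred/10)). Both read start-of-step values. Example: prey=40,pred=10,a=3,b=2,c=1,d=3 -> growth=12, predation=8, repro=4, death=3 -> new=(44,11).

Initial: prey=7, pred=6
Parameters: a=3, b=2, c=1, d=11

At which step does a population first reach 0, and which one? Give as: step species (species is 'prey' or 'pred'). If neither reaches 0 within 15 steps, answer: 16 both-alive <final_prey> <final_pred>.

Answer: 1 pred

Derivation:
Step 1: prey: 7+2-0=9; pred: 6+0-6=0
First extinction: pred at step 1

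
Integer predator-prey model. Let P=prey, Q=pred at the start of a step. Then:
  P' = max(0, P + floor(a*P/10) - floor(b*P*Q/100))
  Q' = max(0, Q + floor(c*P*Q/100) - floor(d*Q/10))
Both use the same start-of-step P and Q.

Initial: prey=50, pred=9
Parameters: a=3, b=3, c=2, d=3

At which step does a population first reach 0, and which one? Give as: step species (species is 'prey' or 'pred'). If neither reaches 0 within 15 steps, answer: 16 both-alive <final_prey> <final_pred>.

Answer: 4 prey

Derivation:
Step 1: prey: 50+15-13=52; pred: 9+9-2=16
Step 2: prey: 52+15-24=43; pred: 16+16-4=28
Step 3: prey: 43+12-36=19; pred: 28+24-8=44
Step 4: prey: 19+5-25=0; pred: 44+16-13=47
First extinction: prey at step 4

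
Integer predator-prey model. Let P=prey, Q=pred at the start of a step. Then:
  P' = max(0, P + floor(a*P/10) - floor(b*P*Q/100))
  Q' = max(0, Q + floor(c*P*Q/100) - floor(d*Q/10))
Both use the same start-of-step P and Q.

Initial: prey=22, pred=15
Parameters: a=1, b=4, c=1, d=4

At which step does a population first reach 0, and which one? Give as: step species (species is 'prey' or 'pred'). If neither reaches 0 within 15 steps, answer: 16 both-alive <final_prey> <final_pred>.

Step 1: prey: 22+2-13=11; pred: 15+3-6=12
Step 2: prey: 11+1-5=7; pred: 12+1-4=9
Step 3: prey: 7+0-2=5; pred: 9+0-3=6
Step 4: prey: 5+0-1=4; pred: 6+0-2=4
Step 5: prey: 4+0-0=4; pred: 4+0-1=3
Step 6: prey: 4+0-0=4; pred: 3+0-1=2
Step 7: prey: 4+0-0=4; pred: 2+0-0=2
Steps 8-15: state stable at prey=4, pred=2 (no change)
No extinction within 15 steps

Answer: 16 both-alive 4 2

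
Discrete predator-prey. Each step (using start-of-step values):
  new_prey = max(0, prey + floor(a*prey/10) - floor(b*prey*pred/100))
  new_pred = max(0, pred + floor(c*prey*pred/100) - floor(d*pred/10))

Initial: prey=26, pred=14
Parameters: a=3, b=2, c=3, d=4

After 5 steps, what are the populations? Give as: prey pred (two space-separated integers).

Answer: 6 38

Derivation:
Step 1: prey: 26+7-7=26; pred: 14+10-5=19
Step 2: prey: 26+7-9=24; pred: 19+14-7=26
Step 3: prey: 24+7-12=19; pred: 26+18-10=34
Step 4: prey: 19+5-12=12; pred: 34+19-13=40
Step 5: prey: 12+3-9=6; pred: 40+14-16=38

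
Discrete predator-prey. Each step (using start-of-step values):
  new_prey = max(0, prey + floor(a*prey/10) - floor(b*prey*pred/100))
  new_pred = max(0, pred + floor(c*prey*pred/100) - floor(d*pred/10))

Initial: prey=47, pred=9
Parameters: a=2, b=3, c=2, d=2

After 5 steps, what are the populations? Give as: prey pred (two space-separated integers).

Answer: 0 32

Derivation:
Step 1: prey: 47+9-12=44; pred: 9+8-1=16
Step 2: prey: 44+8-21=31; pred: 16+14-3=27
Step 3: prey: 31+6-25=12; pred: 27+16-5=38
Step 4: prey: 12+2-13=1; pred: 38+9-7=40
Step 5: prey: 1+0-1=0; pred: 40+0-8=32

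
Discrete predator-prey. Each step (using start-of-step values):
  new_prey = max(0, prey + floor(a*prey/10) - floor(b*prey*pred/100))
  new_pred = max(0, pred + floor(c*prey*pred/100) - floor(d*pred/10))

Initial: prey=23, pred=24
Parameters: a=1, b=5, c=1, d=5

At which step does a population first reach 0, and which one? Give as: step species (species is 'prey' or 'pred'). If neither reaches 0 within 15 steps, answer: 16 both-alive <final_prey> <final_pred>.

Step 1: prey: 23+2-27=0; pred: 24+5-12=17
First extinction: prey at step 1

Answer: 1 prey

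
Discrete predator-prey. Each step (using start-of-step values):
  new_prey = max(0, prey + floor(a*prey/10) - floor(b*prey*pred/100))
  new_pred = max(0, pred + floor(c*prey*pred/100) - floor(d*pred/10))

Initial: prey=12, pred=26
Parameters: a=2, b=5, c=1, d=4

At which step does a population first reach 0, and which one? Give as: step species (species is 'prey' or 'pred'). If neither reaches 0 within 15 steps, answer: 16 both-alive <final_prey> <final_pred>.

Step 1: prey: 12+2-15=0; pred: 26+3-10=19
First extinction: prey at step 1

Answer: 1 prey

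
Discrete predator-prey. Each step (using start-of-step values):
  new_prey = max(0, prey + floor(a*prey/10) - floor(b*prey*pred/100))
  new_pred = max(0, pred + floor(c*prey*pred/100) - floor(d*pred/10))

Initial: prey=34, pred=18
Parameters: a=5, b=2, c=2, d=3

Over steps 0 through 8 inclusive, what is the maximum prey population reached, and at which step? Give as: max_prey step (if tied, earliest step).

Answer: 39 1

Derivation:
Step 1: prey: 34+17-12=39; pred: 18+12-5=25
Step 2: prey: 39+19-19=39; pred: 25+19-7=37
Step 3: prey: 39+19-28=30; pred: 37+28-11=54
Step 4: prey: 30+15-32=13; pred: 54+32-16=70
Step 5: prey: 13+6-18=1; pred: 70+18-21=67
Step 6: prey: 1+0-1=0; pred: 67+1-20=48
Step 7: prey: 0+0-0=0; pred: 48+0-14=34
Step 8: prey: 0+0-0=0; pred: 34+0-10=24
Max prey = 39 at step 1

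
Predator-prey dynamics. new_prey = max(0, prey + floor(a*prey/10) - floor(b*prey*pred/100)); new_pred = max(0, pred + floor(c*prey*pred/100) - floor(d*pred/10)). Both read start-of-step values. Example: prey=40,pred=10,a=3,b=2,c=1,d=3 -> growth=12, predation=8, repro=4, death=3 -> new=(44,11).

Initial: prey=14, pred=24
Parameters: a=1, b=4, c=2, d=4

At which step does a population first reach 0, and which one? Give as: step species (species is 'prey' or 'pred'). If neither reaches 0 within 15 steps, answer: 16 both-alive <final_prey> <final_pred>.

Answer: 16 both-alive 1 2

Derivation:
Step 1: prey: 14+1-13=2; pred: 24+6-9=21
Step 2: prey: 2+0-1=1; pred: 21+0-8=13
Step 3: prey: 1+0-0=1; pred: 13+0-5=8
Step 4: prey: 1+0-0=1; pred: 8+0-3=5
Step 5: prey: 1+0-0=1; pred: 5+0-2=3
Step 6: prey: 1+0-0=1; pred: 3+0-1=2
Step 7: prey: 1+0-0=1; pred: 2+0-0=2
Steps 8-15: state stable at prey=1, pred=2 (no change)
No extinction within 15 steps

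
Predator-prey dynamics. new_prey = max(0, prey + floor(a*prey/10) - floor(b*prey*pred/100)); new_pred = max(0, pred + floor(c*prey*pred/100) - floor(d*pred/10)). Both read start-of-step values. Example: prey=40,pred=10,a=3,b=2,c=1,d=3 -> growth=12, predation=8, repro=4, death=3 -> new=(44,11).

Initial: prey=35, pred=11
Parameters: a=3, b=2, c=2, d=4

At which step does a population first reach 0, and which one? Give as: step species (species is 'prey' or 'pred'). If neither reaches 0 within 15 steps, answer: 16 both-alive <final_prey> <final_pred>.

Answer: 16 both-alive 11 2

Derivation:
Step 1: prey: 35+10-7=38; pred: 11+7-4=14
Step 2: prey: 38+11-10=39; pred: 14+10-5=19
Step 3: prey: 39+11-14=36; pred: 19+14-7=26
Step 4: prey: 36+10-18=28; pred: 26+18-10=34
Step 5: prey: 28+8-19=17; pred: 34+19-13=40
Step 6: prey: 17+5-13=9; pred: 40+13-16=37
Step 7: prey: 9+2-6=5; pred: 37+6-14=29
Step 8: prey: 5+1-2=4; pred: 29+2-11=20
Step 9: prey: 4+1-1=4; pred: 20+1-8=13
Step 10: prey: 4+1-1=4; pred: 13+1-5=9
Step 11: prey: 4+1-0=5; pred: 9+0-3=6
Step 12: prey: 5+1-0=6; pred: 6+0-2=4
Step 13: prey: 6+1-0=7; pred: 4+0-1=3
Step 14: prey: 7+2-0=9; pred: 3+0-1=2
Step 15: prey: 9+2-0=11; pred: 2+0-0=2
No extinction within 15 steps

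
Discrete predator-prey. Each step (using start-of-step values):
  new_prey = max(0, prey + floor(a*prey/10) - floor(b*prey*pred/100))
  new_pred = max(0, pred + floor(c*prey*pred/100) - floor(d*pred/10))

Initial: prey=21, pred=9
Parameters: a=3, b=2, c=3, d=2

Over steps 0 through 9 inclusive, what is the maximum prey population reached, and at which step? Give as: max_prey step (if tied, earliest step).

Step 1: prey: 21+6-3=24; pred: 9+5-1=13
Step 2: prey: 24+7-6=25; pred: 13+9-2=20
Step 3: prey: 25+7-10=22; pred: 20+15-4=31
Step 4: prey: 22+6-13=15; pred: 31+20-6=45
Step 5: prey: 15+4-13=6; pred: 45+20-9=56
Step 6: prey: 6+1-6=1; pred: 56+10-11=55
Step 7: prey: 1+0-1=0; pred: 55+1-11=45
Step 8: prey: 0+0-0=0; pred: 45+0-9=36
Step 9: prey: 0+0-0=0; pred: 36+0-7=29
Max prey = 25 at step 2

Answer: 25 2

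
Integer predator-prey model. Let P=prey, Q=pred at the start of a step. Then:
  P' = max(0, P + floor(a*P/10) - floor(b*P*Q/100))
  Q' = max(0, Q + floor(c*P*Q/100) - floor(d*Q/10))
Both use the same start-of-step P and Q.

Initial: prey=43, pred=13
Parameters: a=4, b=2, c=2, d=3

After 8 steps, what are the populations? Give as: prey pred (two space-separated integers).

Answer: 0 24

Derivation:
Step 1: prey: 43+17-11=49; pred: 13+11-3=21
Step 2: prey: 49+19-20=48; pred: 21+20-6=35
Step 3: prey: 48+19-33=34; pred: 35+33-10=58
Step 4: prey: 34+13-39=8; pred: 58+39-17=80
Step 5: prey: 8+3-12=0; pred: 80+12-24=68
Step 6: prey: 0+0-0=0; pred: 68+0-20=48
Step 7: prey: 0+0-0=0; pred: 48+0-14=34
Step 8: prey: 0+0-0=0; pred: 34+0-10=24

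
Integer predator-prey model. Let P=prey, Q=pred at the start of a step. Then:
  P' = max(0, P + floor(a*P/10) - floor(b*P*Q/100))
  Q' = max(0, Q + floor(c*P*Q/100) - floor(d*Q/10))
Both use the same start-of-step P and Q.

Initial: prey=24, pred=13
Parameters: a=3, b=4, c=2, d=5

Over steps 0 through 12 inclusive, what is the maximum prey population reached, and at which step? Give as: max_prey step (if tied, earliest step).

Answer: 43 12

Derivation:
Step 1: prey: 24+7-12=19; pred: 13+6-6=13
Step 2: prey: 19+5-9=15; pred: 13+4-6=11
Step 3: prey: 15+4-6=13; pred: 11+3-5=9
Step 4: prey: 13+3-4=12; pred: 9+2-4=7
Step 5: prey: 12+3-3=12; pred: 7+1-3=5
Step 6: prey: 12+3-2=13; pred: 5+1-2=4
Step 7: prey: 13+3-2=14; pred: 4+1-2=3
Step 8: prey: 14+4-1=17; pred: 3+0-1=2
Step 9: prey: 17+5-1=21; pred: 2+0-1=1
Step 10: prey: 21+6-0=27; pred: 1+0-0=1
Step 11: prey: 27+8-1=34; pred: 1+0-0=1
Step 12: prey: 34+10-1=43; pred: 1+0-0=1
Max prey = 43 at step 12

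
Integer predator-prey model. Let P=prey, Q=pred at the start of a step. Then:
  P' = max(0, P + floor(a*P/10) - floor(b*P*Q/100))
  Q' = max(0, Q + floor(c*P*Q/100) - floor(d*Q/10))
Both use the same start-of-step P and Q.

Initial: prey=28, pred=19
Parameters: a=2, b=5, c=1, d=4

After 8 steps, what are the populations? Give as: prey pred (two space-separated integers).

Step 1: prey: 28+5-26=7; pred: 19+5-7=17
Step 2: prey: 7+1-5=3; pred: 17+1-6=12
Step 3: prey: 3+0-1=2; pred: 12+0-4=8
Step 4: prey: 2+0-0=2; pred: 8+0-3=5
Step 5: prey: 2+0-0=2; pred: 5+0-2=3
Step 6: prey: 2+0-0=2; pred: 3+0-1=2
Step 7: prey: 2+0-0=2; pred: 2+0-0=2
Step 8: prey: 2+0-0=2; pred: 2+0-0=2

Answer: 2 2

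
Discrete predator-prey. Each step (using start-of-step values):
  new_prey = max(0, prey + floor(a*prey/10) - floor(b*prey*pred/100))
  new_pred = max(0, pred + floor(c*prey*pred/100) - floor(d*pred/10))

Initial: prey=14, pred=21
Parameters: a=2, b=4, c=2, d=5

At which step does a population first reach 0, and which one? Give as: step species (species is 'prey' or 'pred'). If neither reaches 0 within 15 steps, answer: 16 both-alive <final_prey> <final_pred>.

Answer: 16 both-alive 2 1

Derivation:
Step 1: prey: 14+2-11=5; pred: 21+5-10=16
Step 2: prey: 5+1-3=3; pred: 16+1-8=9
Step 3: prey: 3+0-1=2; pred: 9+0-4=5
Step 4: prey: 2+0-0=2; pred: 5+0-2=3
Step 5: prey: 2+0-0=2; pred: 3+0-1=2
Step 6: prey: 2+0-0=2; pred: 2+0-1=1
Step 7: prey: 2+0-0=2; pred: 1+0-0=1
Steps 8-15: state stable at prey=2, pred=1 (no change)
No extinction within 15 steps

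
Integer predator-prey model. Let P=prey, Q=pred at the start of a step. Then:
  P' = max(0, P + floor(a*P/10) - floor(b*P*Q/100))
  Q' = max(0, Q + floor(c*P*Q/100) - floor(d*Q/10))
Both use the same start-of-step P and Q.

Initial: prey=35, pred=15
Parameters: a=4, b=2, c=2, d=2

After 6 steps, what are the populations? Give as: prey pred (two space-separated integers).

Answer: 0 55

Derivation:
Step 1: prey: 35+14-10=39; pred: 15+10-3=22
Step 2: prey: 39+15-17=37; pred: 22+17-4=35
Step 3: prey: 37+14-25=26; pred: 35+25-7=53
Step 4: prey: 26+10-27=9; pred: 53+27-10=70
Step 5: prey: 9+3-12=0; pred: 70+12-14=68
Step 6: prey: 0+0-0=0; pred: 68+0-13=55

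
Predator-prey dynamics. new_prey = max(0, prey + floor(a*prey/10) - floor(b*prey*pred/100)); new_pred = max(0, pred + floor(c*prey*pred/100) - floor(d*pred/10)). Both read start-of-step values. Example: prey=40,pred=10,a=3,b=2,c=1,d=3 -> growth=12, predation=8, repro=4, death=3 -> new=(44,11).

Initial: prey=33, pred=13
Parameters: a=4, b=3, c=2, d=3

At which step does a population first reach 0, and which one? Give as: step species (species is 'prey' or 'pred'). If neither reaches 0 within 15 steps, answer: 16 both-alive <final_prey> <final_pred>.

Step 1: prey: 33+13-12=34; pred: 13+8-3=18
Step 2: prey: 34+13-18=29; pred: 18+12-5=25
Step 3: prey: 29+11-21=19; pred: 25+14-7=32
Step 4: prey: 19+7-18=8; pred: 32+12-9=35
Step 5: prey: 8+3-8=3; pred: 35+5-10=30
Step 6: prey: 3+1-2=2; pred: 30+1-9=22
Step 7: prey: 2+0-1=1; pred: 22+0-6=16
Step 8: prey: 1+0-0=1; pred: 16+0-4=12
Step 9: prey: 1+0-0=1; pred: 12+0-3=9
Step 10: prey: 1+0-0=1; pred: 9+0-2=7
Step 11: prey: 1+0-0=1; pred: 7+0-2=5
Step 12: prey: 1+0-0=1; pred: 5+0-1=4
Step 13: prey: 1+0-0=1; pred: 4+0-1=3
Step 14: prey: 1+0-0=1; pred: 3+0-0=3
Steps 15-15: state stable at prey=1, pred=3 (no change)
No extinction within 15 steps

Answer: 16 both-alive 1 3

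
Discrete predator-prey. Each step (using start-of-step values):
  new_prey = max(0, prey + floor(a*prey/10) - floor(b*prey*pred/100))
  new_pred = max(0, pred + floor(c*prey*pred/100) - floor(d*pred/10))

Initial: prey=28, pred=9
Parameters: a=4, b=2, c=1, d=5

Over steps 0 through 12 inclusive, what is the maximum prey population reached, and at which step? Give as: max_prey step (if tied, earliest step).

Answer: 167 8

Derivation:
Step 1: prey: 28+11-5=34; pred: 9+2-4=7
Step 2: prey: 34+13-4=43; pred: 7+2-3=6
Step 3: prey: 43+17-5=55; pred: 6+2-3=5
Step 4: prey: 55+22-5=72; pred: 5+2-2=5
Step 5: prey: 72+28-7=93; pred: 5+3-2=6
Step 6: prey: 93+37-11=119; pred: 6+5-3=8
Step 7: prey: 119+47-19=147; pred: 8+9-4=13
Step 8: prey: 147+58-38=167; pred: 13+19-6=26
Step 9: prey: 167+66-86=147; pred: 26+43-13=56
Step 10: prey: 147+58-164=41; pred: 56+82-28=110
Step 11: prey: 41+16-90=0; pred: 110+45-55=100
Step 12: prey: 0+0-0=0; pred: 100+0-50=50
Max prey = 167 at step 8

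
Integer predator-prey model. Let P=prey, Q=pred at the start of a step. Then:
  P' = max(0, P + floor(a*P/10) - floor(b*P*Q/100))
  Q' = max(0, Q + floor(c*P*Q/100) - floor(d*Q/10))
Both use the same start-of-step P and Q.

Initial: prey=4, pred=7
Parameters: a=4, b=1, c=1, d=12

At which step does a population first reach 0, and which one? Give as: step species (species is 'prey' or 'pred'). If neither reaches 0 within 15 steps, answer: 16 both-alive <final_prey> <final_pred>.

Step 1: prey: 4+1-0=5; pred: 7+0-8=0
First extinction: pred at step 1

Answer: 1 pred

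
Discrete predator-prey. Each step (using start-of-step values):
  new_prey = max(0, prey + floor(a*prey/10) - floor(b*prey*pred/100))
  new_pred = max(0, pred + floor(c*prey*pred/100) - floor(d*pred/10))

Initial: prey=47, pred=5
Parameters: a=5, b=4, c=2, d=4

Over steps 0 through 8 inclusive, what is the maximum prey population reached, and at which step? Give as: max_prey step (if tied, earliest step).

Step 1: prey: 47+23-9=61; pred: 5+4-2=7
Step 2: prey: 61+30-17=74; pred: 7+8-2=13
Step 3: prey: 74+37-38=73; pred: 13+19-5=27
Step 4: prey: 73+36-78=31; pred: 27+39-10=56
Step 5: prey: 31+15-69=0; pred: 56+34-22=68
Step 6: prey: 0+0-0=0; pred: 68+0-27=41
Step 7: prey: 0+0-0=0; pred: 41+0-16=25
Step 8: prey: 0+0-0=0; pred: 25+0-10=15
Max prey = 74 at step 2

Answer: 74 2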